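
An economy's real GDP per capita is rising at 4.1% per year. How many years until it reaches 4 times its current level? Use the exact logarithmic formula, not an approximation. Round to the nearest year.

t = ln(4) / ln(1 + 0.041) = 1.3863 / 0.040182 ≈ 34.50.
≈ 35 years.

35 years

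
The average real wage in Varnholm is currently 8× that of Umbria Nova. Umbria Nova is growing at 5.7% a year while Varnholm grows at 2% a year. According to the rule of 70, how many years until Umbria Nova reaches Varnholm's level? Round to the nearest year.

≈ 57 years

What matters is the difference: 3.7 pp.
Rule of 70 on the gap: the ratio halves every 70/3.7 ≈ 18.92 years.
An 8× gap closes after 3 halvings: 3 × 18.92 ≈ 57 years.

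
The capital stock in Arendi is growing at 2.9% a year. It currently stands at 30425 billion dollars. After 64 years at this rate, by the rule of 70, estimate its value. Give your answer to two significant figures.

Doubling time ≈ 70/2.9 = 24.14 years.
64 years is 64/24.14 ≈ 2.65 doublings, a factor of 2^2.65 ≈ 6.28.
30425 × 6.28 ≈ 190000 billion dollars.

about 190000 billion dollars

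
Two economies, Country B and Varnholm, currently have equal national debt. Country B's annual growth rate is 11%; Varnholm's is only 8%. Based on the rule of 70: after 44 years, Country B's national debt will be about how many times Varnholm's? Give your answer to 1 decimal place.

Country B pulls ahead at 3 pp per year, so the ratio doubles every 70/3 ≈ 23.33 years.
In 44 years that's 1.89 doublings: 2^1.89 ≈ 3.7.

≈ 3.7 times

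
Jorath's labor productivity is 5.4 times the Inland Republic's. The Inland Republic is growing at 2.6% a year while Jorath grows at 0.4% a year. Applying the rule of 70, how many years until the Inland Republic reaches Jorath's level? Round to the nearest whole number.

The growth-rate gap is 2.6% − 0.4% = 2.2 percentage points.
So the ratio between them halves every 70/2.2 ≈ 31.82 years.
A 5.4 times gap takes log₂(5.4) ≈ 2.43 halvings to close: 2.43 × 31.82 ≈ 77 years.

approximately 77 years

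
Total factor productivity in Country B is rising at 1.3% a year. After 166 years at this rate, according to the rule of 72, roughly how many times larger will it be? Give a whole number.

Doubling time ≈ 72/1.3 = 55.38 years.
166/55.38 ≈ 3 doublings, so about 2^3 = 8×.

about 8 times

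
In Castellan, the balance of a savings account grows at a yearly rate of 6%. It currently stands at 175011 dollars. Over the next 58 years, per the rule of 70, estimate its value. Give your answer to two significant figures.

Doubling time ≈ 70/6 = 11.67 years.
58 years is 58/11.67 ≈ 4.97 doublings, a factor of 2^4.97 ≈ 31.34.
175011 × 31.34 ≈ 5500000 dollars.

5500000 dollars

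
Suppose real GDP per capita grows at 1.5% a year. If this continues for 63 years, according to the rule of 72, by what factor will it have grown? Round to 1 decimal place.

≈ 2.5 times

Doubles every ≈ 48.00 years (72/1.5).
63 years is 1.31 doublings; 2^1.31 ≈ 2.5×.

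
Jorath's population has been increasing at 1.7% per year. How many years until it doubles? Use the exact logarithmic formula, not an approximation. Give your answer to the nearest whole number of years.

t = ln(2) / ln(1 + 0.017) = 0.6931 / 0.016857 ≈ 41.12.
≈ 41 years.

41 years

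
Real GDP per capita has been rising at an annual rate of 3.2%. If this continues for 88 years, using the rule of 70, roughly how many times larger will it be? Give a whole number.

At 3.2% one doubling takes ≈ 21.88 years; 88 years is 4 of them, so ×16.

roughly 16 times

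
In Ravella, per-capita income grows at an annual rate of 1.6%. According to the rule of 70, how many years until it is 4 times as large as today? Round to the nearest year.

At 1.6% it doubles every 70/1.6 ≈ 43.75 years.
4× is 2 doublings, so 2 × 43.75 ≈ 88 years.

roughly 88 years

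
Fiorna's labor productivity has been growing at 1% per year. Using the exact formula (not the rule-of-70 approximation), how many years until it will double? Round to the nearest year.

70 years

t = ln(2) / ln(1 + 0.01) = 0.6931 / 0.009950 ≈ 69.66.
≈ 70 years.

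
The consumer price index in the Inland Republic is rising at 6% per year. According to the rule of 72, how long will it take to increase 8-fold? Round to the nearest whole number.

At 6% it doubles every 72/6 ≈ 12.00 years.
Getting to 8× needs 3 doublings: 3 × 12.00 ≈ 36 years.

36 years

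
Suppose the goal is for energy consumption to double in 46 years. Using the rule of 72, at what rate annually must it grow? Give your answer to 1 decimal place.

72 / 46 ≈ 1.57, so about 1.6% annually.

roughly 1.6% annually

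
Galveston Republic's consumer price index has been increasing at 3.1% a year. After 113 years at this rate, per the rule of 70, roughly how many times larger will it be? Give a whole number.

At 3.1% one doubling takes ≈ 22.58 years; 113 years is 5 of them, so ×32.

around 32 times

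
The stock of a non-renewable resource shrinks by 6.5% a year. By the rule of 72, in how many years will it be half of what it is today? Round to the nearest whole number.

roughly 11 years

Halving time ≈ 72 / 6.5 = 11.08 → 11 years.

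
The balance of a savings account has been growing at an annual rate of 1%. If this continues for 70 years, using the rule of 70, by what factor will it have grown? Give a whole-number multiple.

about 2 times

At 1% one doubling takes ≈ 70.00 years; 70 years is 1 of them, so ×2.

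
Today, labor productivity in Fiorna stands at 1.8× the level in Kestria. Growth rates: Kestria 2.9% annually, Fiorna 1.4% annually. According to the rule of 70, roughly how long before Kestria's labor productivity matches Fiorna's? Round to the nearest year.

around 40 years

Kestria gains on Fiorna at 2.9% − 1.4% = 1.5 points a year.
At that relative rate the gap halves every 70/1.5 ≈ 46.67 years.
A 1.8× gap takes log₂(1.8) ≈ 0.85 halvings to close: 0.85 × 46.67 ≈ 40 years.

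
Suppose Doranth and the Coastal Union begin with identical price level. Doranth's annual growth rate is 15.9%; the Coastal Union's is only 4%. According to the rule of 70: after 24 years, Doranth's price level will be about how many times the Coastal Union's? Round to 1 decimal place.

Only the 11.9-point difference matters.
70/11.9 ≈ 5.88 years per doubling of the ratio; 24 years gives 4.08 doublings, so ≈ 16.9×.

≈ 16.9 times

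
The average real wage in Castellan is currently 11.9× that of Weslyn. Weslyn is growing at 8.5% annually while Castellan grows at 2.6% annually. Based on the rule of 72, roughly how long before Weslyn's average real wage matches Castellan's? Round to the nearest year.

What matters is the difference: 5.9 pp.
Rule of 72 on the gap: the ratio halves every 72/5.9 ≈ 12.20 years.
An 11.9× gap takes log₂(11.9) ≈ 3.57 halvings to close: 3.57 × 12.20 ≈ 44 years.

≈ 44 years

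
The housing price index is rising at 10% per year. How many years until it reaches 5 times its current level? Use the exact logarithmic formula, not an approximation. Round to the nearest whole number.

17 years

t = ln(5) / ln(1 + 0.1) = 1.6094 / 0.095310 ≈ 16.89.
≈ 17 years.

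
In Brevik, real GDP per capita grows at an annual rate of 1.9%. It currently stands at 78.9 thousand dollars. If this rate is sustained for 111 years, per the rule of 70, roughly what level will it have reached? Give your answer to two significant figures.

Doubling time ≈ 70/1.9 = 36.84 years.
111 years is 111/36.84 ≈ 3.01 doublings, a factor of 2^3.01 ≈ 8.06.
78.9 × 8.06 ≈ 640 thousand dollars.

approximately 640 thousand dollars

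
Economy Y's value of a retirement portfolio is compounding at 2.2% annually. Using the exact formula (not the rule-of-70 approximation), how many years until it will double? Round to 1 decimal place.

31.9 years

t = ln(2) / ln(1 + 0.022) = 0.6931 / 0.021761 ≈ 31.85.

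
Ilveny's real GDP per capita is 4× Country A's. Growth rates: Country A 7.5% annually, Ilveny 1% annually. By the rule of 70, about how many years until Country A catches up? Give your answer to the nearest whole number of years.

roughly 22 years

What matters is the difference: 6.5 pp.
Rule of 70 on the gap: the ratio halves every 70/6.5 ≈ 10.77 years.
A 4× gap closes after 2 halvings: 2 × 10.77 ≈ 22 years.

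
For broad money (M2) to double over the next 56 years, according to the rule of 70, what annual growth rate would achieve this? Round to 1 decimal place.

70 / 56 ≈ 1.25, so about 1.3% annually.

about 1.3%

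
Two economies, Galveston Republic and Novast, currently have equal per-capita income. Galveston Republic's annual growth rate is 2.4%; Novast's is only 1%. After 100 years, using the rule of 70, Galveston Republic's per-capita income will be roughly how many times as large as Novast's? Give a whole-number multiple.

around 4 times

Only the 1.4-point difference matters.
70/1.4 ≈ 50.00 years per doubling of the ratio; 100 years gives 2.00 doublings, so ≈ 4×.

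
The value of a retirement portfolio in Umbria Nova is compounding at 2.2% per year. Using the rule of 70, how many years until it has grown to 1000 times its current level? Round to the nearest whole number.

Doubling time ≈ 70/2.2 = 31.82 years.
Reaching 1000× takes log₂(1000) ≈ 9.97 doublings.
9.97 × 31.82 ≈ 317 years.

about 317 years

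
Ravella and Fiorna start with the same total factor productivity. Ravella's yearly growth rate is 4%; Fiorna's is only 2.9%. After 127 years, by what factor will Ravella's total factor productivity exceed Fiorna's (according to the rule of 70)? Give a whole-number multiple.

roughly 4 times

Only the 1.1-point difference matters.
70/1.1 ≈ 63.64 years per doubling of the ratio; 127 years gives 2.00 doublings, so ≈ 4×.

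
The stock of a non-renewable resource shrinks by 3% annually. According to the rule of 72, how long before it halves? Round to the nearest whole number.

Halving time ≈ 72 / 3 = 24.00 → 24 years.

about 24 years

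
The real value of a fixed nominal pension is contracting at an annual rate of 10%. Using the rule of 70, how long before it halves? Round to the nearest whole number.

about 7 years

Halving time ≈ 70 / 10 = 7.00 → 7 years.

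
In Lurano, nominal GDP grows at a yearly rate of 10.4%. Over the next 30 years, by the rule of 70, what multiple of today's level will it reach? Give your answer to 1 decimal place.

Doubling time ≈ 70/10.4 = 6.73 years.
30 years / 6.73 ≈ 4.46 doublings → factor 2^4.46 ≈ 22.0.

22.0 times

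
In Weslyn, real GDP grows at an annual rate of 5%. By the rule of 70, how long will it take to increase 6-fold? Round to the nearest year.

approximately 36 years

Doubling time ≈ 70/5 = 14.00 years.
6× is log₂ 6 ≈ 2.58 doublings, so ≈ 2.58 × 14.00 = 36 years.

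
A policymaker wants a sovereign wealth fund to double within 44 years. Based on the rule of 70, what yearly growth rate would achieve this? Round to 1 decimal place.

1.6%

70 / 44 ≈ 1.59, so about 1.6% per year.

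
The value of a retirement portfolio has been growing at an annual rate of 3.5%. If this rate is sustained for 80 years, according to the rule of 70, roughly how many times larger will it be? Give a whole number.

70/3.5 ≈ 20.00 years per doubling.
80 years fits 4 doublings: 2^4 = 16.

approximately 16 times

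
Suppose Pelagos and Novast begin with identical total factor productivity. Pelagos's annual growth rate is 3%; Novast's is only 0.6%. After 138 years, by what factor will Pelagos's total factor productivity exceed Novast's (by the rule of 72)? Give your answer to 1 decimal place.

≈ 24.3 times

Rate gap = 3% − 0.6% = 2.4 points.
The ratio doubles every 72/2.4 ≈ 30.00 years.
138/30.00 ≈ 4.60 doublings → ratio ≈ 2^4.60 ≈ 24.3.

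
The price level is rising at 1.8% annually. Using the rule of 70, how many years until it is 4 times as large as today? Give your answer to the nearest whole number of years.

78 years

One doubling takes 70/1.8 = 38.89 years.
4× is 2 doublings, so 2 × 38.89 ≈ 78 years.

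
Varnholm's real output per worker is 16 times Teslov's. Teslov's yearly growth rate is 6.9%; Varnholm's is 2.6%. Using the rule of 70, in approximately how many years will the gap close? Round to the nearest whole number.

≈ 65 years

Teslov gains on Varnholm at 6.9% − 2.6% = 4.3 points a year.
At that relative rate the gap halves every 70/4.3 ≈ 16.28 years.
A 16 times gap closes after 4 halvings: 4 × 16.28 ≈ 65 years.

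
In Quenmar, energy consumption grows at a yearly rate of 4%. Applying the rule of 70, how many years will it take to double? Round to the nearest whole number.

≈ 18 years

Doubling time ≈ 70 / 4 = 17.50 years.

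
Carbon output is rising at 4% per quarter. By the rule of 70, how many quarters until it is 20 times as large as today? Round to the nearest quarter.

One doubling takes 70/4 = 17.50 quarters.
Reaching 20× takes log₂(20) ≈ 4.32 doublings.
4.32 × 17.50 ≈ 76 quarters.

about 76 quarters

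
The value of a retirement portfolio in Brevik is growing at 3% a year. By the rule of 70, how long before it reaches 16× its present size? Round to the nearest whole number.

≈ 93 years

At 3% it doubles every 70/3 ≈ 23.33 years.
Getting to 16× needs 4 doublings: 4 × 23.33 ≈ 93 years.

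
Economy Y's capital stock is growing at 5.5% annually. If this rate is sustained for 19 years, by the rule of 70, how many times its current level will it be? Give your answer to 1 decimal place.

around 2.8 times

Doubling time ≈ 70/5.5 = 12.73 years.
19 years / 12.73 ≈ 1.49 doublings → factor 2^1.49 ≈ 2.8.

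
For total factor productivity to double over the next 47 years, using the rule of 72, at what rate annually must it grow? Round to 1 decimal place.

72 / 47 ≈ 1.53, so about 1.5% annually.

1.5% annually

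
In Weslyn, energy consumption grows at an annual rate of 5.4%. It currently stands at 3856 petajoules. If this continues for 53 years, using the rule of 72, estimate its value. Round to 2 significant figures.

It doubles every 72/5.4 ≈ 13.33 years, so 53 years is 3.98 doublings.
2^3.98 ≈ 15.78; 3856 × 15.78 ≈ 61000 petajoules.

roughly 61000 petajoules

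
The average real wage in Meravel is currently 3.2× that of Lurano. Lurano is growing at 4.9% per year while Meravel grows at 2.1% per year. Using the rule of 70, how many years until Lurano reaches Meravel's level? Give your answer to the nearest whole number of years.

The growth-rate gap is 4.9% − 2.1% = 2.8 percentage points.
So the ratio between them halves every 70/2.8 ≈ 25.00 years.
A 3.2× gap takes log₂(3.2) ≈ 1.68 halvings to close: 1.68 × 25.00 ≈ 42 years.

42 years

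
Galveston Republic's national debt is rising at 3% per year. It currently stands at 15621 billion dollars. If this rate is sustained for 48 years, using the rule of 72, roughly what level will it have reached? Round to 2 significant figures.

It doubles every 72/3 ≈ 24.00 years, so 48 years is 2.00 doublings.
2^2.00 ≈ 4.00; 15621 × 4.00 ≈ 62000 billion dollars.

about 62000 billion dollars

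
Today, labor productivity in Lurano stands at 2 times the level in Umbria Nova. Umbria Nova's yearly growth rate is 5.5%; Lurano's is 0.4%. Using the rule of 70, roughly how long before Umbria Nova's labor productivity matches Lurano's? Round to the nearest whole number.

The growth-rate gap is 5.5% − 0.4% = 5.1 percentage points.
So the ratio between them halves every 70/5.1 ≈ 13.73 years.
A 2 times gap closes after 1 halving: 1 × 13.73 ≈ 14 years.

14 years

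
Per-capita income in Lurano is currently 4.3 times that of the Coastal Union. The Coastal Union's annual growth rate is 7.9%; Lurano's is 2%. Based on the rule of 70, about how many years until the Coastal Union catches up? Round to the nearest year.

about 25 years

The growth-rate gap is 7.9% − 2% = 5.9 percentage points.
So the ratio between them halves every 70/5.9 ≈ 11.86 years.
A 4.3 times gap takes log₂(4.3) ≈ 2.10 halvings to close: 2.10 × 11.86 ≈ 25 years.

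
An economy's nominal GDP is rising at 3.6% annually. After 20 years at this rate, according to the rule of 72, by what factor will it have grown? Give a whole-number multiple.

around 2 times

72/3.6 ≈ 20.00 years per doubling.
20 years fits 1 doubling: 2^1 = 2.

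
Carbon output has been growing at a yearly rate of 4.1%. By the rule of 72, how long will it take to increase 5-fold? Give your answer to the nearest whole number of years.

around 41 years

At 4.1% it doubles every 72/4.1 ≈ 17.56 years.
Reaching 5× takes log₂(5) ≈ 2.32 doublings.
2.32 × 17.56 ≈ 41 years.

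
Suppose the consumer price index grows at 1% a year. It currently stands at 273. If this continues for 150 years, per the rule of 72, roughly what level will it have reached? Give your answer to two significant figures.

It doubles every 72/1 ≈ 72.00 years, so 150 years is 2.08 doublings.
2^2.08 ≈ 4.23; 273 × 4.23 ≈ 1200.

≈ 1200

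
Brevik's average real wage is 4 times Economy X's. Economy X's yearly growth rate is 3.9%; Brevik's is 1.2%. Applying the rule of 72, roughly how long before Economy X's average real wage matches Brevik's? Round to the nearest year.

≈ 53 years

The growth-rate gap is 3.9% − 1.2% = 2.7 percentage points.
So the ratio between them halves every 72/2.7 ≈ 26.67 years.
A 4 times gap closes after 2 halvings: 2 × 26.67 ≈ 53 years.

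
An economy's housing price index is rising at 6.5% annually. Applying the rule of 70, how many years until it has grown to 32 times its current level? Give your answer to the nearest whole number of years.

At 6.5% it doubles every 70/6.5 ≈ 10.77 years.
32× is 5 doublings, so 5 × 10.77 ≈ 54 years.

54 years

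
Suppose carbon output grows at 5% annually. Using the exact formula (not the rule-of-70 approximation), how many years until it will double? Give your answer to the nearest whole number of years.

t = ln(2) / ln(1 + 0.05) = 0.6931 / 0.048790 ≈ 14.21.
≈ 14 years.

14 years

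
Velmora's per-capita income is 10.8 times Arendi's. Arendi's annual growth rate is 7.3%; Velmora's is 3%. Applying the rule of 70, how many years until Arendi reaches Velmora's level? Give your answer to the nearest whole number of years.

approximately 56 years

What matters is the difference: 4.3 pp.
Rule of 70 on the gap: the ratio halves every 70/4.3 ≈ 16.28 years.
A 10.8 times gap takes log₂(10.8) ≈ 3.43 halvings to close: 3.43 × 16.28 ≈ 56 years.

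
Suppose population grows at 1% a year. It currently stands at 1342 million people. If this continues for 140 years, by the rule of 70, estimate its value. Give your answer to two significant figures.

It doubles every 70/1 ≈ 70.00 years, so 140 years is 2.00 doublings.
2^2.00 ≈ 4.00; 1342 × 4.00 ≈ 5400 million people.

roughly 5400 million people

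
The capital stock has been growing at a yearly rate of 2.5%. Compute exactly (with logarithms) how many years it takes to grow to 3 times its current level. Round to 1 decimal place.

t = ln(3) / ln(1 + 0.025) = 1.0986 / 0.024693 ≈ 44.49.

44.5 years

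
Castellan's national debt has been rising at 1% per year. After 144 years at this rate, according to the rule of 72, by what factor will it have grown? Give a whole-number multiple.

Doubling time ≈ 72/1 = 72.00 years.
144/72.00 ≈ 2 doublings, so about 2^2 = 4×.

approximately 4 times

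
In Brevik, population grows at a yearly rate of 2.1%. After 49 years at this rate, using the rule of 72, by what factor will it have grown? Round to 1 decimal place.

Doubles every ≈ 34.29 years (72/2.1).
49 years is 1.43 doublings; 2^1.43 ≈ 2.7×.

around 2.7 times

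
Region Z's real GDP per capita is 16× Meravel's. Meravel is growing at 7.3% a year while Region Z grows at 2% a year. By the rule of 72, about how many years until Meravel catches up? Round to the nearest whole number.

about 54 years

What matters is the difference: 5.3 pp.
Rule of 72 on the gap: the ratio halves every 72/5.3 ≈ 13.58 years.
A 16× gap closes after 4 halvings: 4 × 13.58 ≈ 54 years.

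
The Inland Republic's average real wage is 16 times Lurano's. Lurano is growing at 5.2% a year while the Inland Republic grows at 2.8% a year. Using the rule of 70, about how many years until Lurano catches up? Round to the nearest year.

117 years

What matters is the difference: 2.4 pp.
Rule of 70 on the gap: the ratio halves every 70/2.4 ≈ 29.17 years.
A 16 times gap closes after 4 halvings: 4 × 29.17 ≈ 117 years.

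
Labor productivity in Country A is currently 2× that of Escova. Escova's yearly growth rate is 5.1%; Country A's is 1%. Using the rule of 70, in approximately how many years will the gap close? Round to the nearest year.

≈ 17 years

What matters is the difference: 4.1 pp.
Rule of 70 on the gap: the ratio halves every 70/4.1 ≈ 17.07 years.
A 2× gap closes after 1 halving: 1 × 17.07 ≈ 17 years.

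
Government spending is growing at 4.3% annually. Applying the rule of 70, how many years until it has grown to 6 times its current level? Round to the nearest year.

One doubling takes 70/4.3 = 16.28 years.
6× is log₂ 6 ≈ 2.58 doublings, so ≈ 2.58 × 16.28 = 42 years.

around 42 years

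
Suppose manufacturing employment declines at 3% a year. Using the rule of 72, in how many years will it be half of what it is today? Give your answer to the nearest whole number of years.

24 years

Falling at 3%, it halves about every 72/3 = 24.00 years.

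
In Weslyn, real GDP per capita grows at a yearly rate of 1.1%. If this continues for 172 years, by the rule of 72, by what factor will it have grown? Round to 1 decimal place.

≈ 6.2 times

Doubling time ≈ 72/1.1 = 65.45 years.
172 years / 65.45 ≈ 2.63 doublings → factor 2^2.63 ≈ 6.2.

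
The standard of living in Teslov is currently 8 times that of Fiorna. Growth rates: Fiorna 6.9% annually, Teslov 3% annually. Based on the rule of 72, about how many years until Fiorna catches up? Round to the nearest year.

What matters is the difference: 3.9 pp.
Rule of 72 on the gap: the ratio halves every 72/3.9 ≈ 18.46 years.
An 8 times gap closes after 3 halvings: 3 × 18.46 ≈ 55 years.

55 years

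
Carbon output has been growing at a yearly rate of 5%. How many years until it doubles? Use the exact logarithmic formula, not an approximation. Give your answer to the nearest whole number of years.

14 years

t = ln(2) / ln(1 + 0.05) = 0.6931 / 0.048790 ≈ 14.21.
≈ 14 years.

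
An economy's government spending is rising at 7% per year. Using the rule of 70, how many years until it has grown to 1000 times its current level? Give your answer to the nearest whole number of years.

≈ 100 years

At 7% it doubles every 70/7 ≈ 10.00 years.
1000× is log₂ 1000 ≈ 9.97 doublings, so ≈ 9.97 × 10.00 = 100 years.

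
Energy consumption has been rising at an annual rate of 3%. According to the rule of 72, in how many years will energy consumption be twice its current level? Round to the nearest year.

24 years

At 3%, doubling takes about 72/3 = 24.00 years.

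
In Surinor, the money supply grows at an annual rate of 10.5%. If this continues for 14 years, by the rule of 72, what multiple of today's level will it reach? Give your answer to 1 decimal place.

Doubling time ≈ 72/10.5 = 6.86 years.
14 years / 6.86 ≈ 2.04 doublings → factor 2^2.04 ≈ 4.1.

4.1 times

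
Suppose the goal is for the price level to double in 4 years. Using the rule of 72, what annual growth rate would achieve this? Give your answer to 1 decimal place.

≈ 18.0% a year

72 / 4 ≈ 18.00, so about 18.0% a year.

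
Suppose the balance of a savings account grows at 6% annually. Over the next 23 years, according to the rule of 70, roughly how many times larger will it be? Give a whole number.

Doubling time ≈ 70/6 = 11.67 years.
23/11.67 ≈ 2 doublings, so about 2^2 = 4×.

around 4 times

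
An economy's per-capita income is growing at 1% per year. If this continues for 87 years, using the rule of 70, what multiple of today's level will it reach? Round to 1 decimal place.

Doubling time ≈ 70/1 = 70.00 years.
87 years / 70.00 ≈ 1.24 doublings → factor 2^1.24 ≈ 2.4.

2.4 times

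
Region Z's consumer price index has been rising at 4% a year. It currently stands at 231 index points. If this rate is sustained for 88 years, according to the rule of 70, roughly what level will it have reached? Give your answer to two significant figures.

≈ 7500 index points

It doubles every 70/4 ≈ 17.50 years, so 88 years is 5.03 doublings.
2^5.03 ≈ 32.67; 231 × 32.67 ≈ 7500 index points.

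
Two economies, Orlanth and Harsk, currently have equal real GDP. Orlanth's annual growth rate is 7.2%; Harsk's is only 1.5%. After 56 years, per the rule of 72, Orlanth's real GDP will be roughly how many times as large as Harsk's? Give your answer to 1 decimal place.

Rate gap = 7.2% − 1.5% = 5.7 points.
The ratio doubles every 72/5.7 ≈ 12.63 years.
56/12.63 ≈ 4.43 doublings → ratio ≈ 2^4.43 ≈ 21.6.

about 21.6 times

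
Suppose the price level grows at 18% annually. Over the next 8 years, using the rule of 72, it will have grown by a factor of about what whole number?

around 4 times

Doubling time ≈ 72/18 = 4.00 years.
8/4.00 ≈ 2 doublings, so about 2^2 = 4×.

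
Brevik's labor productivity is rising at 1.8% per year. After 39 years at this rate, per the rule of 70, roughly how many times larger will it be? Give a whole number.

2 times

At 1.8% one doubling takes ≈ 38.89 years; 39 years is 1 of them, so ×2.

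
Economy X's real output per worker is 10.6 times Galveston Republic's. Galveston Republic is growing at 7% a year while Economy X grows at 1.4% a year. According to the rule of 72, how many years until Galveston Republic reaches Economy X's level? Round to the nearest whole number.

The growth-rate gap is 7% − 1.4% = 5.6 percentage points.
So the ratio between them halves every 72/5.6 ≈ 12.86 years.
A 10.6 times gap takes log₂(10.6) ≈ 3.41 halvings to close: 3.41 × 12.86 ≈ 44 years.

about 44 years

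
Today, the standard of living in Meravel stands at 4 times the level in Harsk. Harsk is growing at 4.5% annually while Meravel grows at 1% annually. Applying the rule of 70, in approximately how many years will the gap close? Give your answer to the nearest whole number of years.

about 40 years

Harsk gains on Meravel at 4.5% − 1% = 3.5 points a year.
At that relative rate the gap halves every 70/3.5 ≈ 20.00 years.
A 4 times gap closes after 2 halvings: 2 × 20.00 ≈ 40 years.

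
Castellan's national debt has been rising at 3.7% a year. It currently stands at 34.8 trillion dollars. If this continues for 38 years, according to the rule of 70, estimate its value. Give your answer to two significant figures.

Doubling time ≈ 70/3.7 = 18.92 years.
38 years is 38/18.92 ≈ 2.01 doublings, a factor of 2^2.01 ≈ 4.03.
34.8 × 4.03 ≈ 140 trillion dollars.

140 trillion dollars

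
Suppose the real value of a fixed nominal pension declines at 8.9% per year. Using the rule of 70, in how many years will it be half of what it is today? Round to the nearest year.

approximately 8 years

Halving time ≈ 70 / 8.9 = 7.87 → 8 years.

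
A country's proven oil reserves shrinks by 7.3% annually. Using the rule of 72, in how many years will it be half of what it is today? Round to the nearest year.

10 years

Falling at 7.3%, it halves about every 72/7.3 = 9.86 years.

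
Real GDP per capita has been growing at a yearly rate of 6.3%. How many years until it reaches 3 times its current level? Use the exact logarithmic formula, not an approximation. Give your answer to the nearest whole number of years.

t = ln(3) / ln(1 + 0.063) = 1.0986 / 0.061095 ≈ 17.98.
≈ 18 years.

18 years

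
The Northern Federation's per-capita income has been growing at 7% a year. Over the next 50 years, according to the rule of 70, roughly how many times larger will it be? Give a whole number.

about 32 times

70/7 ≈ 10.00 years per doubling.
50 years fits 5 doublings: 2^5 = 32.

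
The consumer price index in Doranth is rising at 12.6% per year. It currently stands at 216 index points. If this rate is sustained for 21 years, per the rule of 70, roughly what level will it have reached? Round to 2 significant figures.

around 3000 index points

Doubling time ≈ 70/12.6 = 5.56 years.
21 years is 21/5.56 ≈ 3.78 doublings, a factor of 2^3.78 ≈ 13.74.
216 × 13.74 ≈ 3000 index points.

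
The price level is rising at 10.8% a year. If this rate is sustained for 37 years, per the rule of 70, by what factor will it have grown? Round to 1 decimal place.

Doubles every ≈ 6.48 years (70/10.8).
37 years is 5.71 doublings; 2^5.71 ≈ 52.3×.

approximately 52.3 times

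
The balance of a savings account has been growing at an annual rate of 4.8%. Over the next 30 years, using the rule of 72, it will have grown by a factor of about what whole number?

72/4.8 ≈ 15.00 years per doubling.
30 years fits 2 doublings: 2^2 = 4.

≈ 4 times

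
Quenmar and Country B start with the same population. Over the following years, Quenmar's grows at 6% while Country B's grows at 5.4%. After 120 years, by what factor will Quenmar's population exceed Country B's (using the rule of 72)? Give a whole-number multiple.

Rate gap = 6% − 5.4% = 0.6 points.
The ratio doubles every 72/0.6 ≈ 120.00 years.
120/120.00 ≈ 1.00 doublings → ratio ≈ 2^1.00 ≈ 2.

2 times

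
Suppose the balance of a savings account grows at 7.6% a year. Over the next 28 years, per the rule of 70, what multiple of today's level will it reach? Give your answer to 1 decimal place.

approximately 8.2 times

Doubles every ≈ 9.21 years (70/7.6).
28 years is 3.04 doublings; 2^3.04 ≈ 8.2×.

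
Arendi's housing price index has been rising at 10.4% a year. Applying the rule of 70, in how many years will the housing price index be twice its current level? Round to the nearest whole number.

At 10.4%, doubling takes about 70/10.4 = 6.73 years.

≈ 7 years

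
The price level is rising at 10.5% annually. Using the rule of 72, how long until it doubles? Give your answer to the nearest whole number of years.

72/10.5 ≈ 6.86, so it doubles roughly every 7 years.

approximately 7 years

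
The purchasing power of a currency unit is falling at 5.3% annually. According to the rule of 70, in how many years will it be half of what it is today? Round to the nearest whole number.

Falling at 5.3%, it halves about every 70/5.3 = 13.21 years.

13 years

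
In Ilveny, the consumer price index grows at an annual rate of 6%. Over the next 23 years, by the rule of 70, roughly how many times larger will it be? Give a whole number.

Doubling time ≈ 70/6 = 11.67 years.
23/11.67 ≈ 2 doublings, so about 2^2 = 4×.

about 4 times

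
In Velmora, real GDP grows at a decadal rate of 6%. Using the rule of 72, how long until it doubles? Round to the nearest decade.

≈ 12 decades

72/6 ≈ 12.00, so it doubles roughly every 12 decades.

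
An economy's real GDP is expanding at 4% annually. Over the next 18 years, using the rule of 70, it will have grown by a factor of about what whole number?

≈ 2 times

70/4 ≈ 17.50 years per doubling.
18 years fits 1 doubling: 2^1 = 2.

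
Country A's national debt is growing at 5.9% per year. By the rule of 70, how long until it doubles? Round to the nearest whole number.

12 years

Doubling time ≈ 70 / 5.9 = 11.86 years.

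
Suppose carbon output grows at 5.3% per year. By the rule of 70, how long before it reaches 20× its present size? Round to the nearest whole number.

One doubling takes 70/5.3 = 13.21 years.
20× is log₂ 20 ≈ 4.32 doublings, so ≈ 4.32 × 13.21 = 57 years.

approximately 57 years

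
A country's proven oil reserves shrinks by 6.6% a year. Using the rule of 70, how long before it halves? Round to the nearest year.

The rule works in reverse for decay: 70/6.6 ≈ 10.61 years to halve.

around 11 years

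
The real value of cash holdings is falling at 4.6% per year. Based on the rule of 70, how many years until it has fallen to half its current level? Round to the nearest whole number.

about 15 years

Falling at 4.6%, it halves about every 70/4.6 = 15.22 years.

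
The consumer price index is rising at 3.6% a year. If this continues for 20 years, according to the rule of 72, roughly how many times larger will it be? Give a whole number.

At 3.6% one doubling takes ≈ 20.00 years; 20 years is 1 of them, so ×2.

around 2 times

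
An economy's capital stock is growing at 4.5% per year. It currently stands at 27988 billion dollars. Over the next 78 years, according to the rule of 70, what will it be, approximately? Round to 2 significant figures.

around 900000 billion dollars

It doubles every 70/4.5 ≈ 15.56 years, so 78 years is 5.01 doublings.
2^5.01 ≈ 32.22; 27988 × 32.22 ≈ 900000 billion dollars.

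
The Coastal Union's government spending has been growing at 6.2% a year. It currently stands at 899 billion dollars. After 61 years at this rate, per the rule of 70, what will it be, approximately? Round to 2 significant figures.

Doubling time ≈ 70/6.2 = 11.29 years.
61 years is 61/11.29 ≈ 5.40 doublings, a factor of 2^5.40 ≈ 42.22.
899 × 42.22 ≈ 38000 billion dollars.

roughly 38000 billion dollars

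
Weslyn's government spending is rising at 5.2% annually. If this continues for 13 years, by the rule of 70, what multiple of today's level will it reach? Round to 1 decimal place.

approximately 2.0 times

Doubling time ≈ 70/5.2 = 13.46 years.
13 years / 13.46 ≈ 0.97 doublings → factor 2^0.97 ≈ 2.0.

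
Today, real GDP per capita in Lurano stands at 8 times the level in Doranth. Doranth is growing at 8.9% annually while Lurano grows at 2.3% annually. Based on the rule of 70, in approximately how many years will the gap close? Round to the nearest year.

approximately 32 years

Doranth gains on Lurano at 8.9% − 2.3% = 6.6 points a year.
At that relative rate the gap halves every 70/6.6 ≈ 10.61 years.
An 8 times gap closes after 3 halvings: 3 × 10.61 ≈ 32 years.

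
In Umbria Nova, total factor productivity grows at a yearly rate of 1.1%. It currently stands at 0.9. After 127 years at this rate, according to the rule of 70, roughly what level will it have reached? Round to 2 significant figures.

≈ 3.6

Doubling time ≈ 70/1.1 = 63.64 years.
127 years is 127/63.64 ≈ 2.00 doublings, a factor of 2^2.00 ≈ 4.00.
0.9 × 4.00 ≈ 3.6.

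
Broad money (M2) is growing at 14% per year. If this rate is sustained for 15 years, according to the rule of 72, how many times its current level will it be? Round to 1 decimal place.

roughly 7.6 times

Doubling time ≈ 72/14 = 5.14 years.
15 years / 5.14 ≈ 2.92 doublings → factor 2^2.92 ≈ 7.6.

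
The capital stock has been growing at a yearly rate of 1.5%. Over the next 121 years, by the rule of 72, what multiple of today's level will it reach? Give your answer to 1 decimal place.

≈ 5.7 times

Doubles every ≈ 48.00 years (72/1.5).
121 years is 2.52 doublings; 2^2.52 ≈ 5.7×.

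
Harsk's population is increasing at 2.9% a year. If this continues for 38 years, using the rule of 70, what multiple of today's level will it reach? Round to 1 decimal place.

approximately 3.0 times

Doubles every ≈ 24.14 years (70/2.9).
38 years is 1.57 doublings; 2^1.57 ≈ 3.0×.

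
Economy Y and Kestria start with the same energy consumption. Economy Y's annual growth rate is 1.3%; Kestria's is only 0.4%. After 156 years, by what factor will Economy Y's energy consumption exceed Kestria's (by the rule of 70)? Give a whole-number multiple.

Only the 0.9-point difference matters.
70/0.9 ≈ 77.78 years per doubling of the ratio; 156 years gives 2.01 doublings, so ≈ 4×.

≈ 4 times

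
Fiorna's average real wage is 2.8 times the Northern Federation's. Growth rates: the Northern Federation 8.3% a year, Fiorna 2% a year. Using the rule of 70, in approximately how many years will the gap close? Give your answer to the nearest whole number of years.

What matters is the difference: 6.3 pp.
Rule of 70 on the gap: the ratio halves every 70/6.3 ≈ 11.11 years.
A 2.8 times gap takes log₂(2.8) ≈ 1.49 halvings to close: 1.49 × 11.11 ≈ 17 years.

around 17 years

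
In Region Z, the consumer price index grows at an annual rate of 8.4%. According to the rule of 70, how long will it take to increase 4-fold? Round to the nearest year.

One doubling takes 70/8.4 = 8.33 years.
4 = 2^2, so 2 doublings → 17 years.

17 years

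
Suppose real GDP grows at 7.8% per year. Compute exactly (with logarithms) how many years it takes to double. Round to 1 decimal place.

9.2 years

t = ln(2) / ln(1 + 0.078) = 0.6931 / 0.075107 ≈ 9.23.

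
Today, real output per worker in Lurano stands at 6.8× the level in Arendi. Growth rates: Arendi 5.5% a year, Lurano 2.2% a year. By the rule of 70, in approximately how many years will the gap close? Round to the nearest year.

about 59 years

What matters is the difference: 3.3 pp.
Rule of 70 on the gap: the ratio halves every 70/3.3 ≈ 21.21 years.
A 6.8× gap takes log₂(6.8) ≈ 2.77 halvings to close: 2.77 × 21.21 ≈ 59 years.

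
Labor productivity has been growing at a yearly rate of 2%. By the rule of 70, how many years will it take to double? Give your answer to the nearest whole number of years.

35 years

Doubling time ≈ 70 / 2 = 35.00 years.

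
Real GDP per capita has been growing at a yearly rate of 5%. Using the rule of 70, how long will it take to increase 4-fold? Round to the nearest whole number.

One doubling takes 70/5 = 14.00 years.
4 = 2^2, so 2 doublings → 28 years.

≈ 28 years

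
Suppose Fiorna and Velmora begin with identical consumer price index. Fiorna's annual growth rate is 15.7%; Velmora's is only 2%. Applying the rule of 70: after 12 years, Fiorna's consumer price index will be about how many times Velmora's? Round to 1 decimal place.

Rate gap = 15.7% − 2% = 13.7 points.
The ratio doubles every 70/13.7 ≈ 5.11 years.
12/5.11 ≈ 2.35 doublings → ratio ≈ 2^2.35 ≈ 5.1.

around 5.1 times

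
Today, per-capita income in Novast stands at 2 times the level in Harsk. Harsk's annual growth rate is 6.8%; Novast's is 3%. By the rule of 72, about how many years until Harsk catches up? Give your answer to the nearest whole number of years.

Harsk gains on Novast at 6.8% − 3% = 3.8 points a year.
At that relative rate the gap halves every 72/3.8 ≈ 18.95 years.
A 2 times gap closes after 1 halving: 1 × 18.95 ≈ 19 years.

roughly 19 years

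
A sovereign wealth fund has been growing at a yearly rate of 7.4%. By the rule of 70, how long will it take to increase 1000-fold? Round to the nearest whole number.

One doubling takes 70/7.4 = 9.46 years.
Reaching 1000× takes log₂(1000) ≈ 9.97 doublings.
9.97 × 9.46 ≈ 94 years.

≈ 94 years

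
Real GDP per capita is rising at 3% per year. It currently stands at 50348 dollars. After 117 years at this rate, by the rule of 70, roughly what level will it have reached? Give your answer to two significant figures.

1600000 dollars

Doubling time ≈ 70/3 = 23.33 years.
117 years is 117/23.33 ≈ 5.02 doublings, a factor of 2^5.02 ≈ 32.45.
50348 × 32.45 ≈ 1600000 dollars.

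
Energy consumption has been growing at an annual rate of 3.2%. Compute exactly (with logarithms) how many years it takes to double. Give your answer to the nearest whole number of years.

22 years

t = ln(2) / ln(1 + 0.032) = 0.6931 / 0.031499 ≈ 22.00.
≈ 22 years.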